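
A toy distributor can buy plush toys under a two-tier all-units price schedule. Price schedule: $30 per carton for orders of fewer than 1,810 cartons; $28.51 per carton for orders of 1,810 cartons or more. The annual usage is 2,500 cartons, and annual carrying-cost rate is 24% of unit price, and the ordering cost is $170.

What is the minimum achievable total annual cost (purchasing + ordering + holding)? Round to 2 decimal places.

H₁ = 24%×$30 = $7.2000;  H₂ = 24%×$28.51 = $6.8424
EOQ₁ = √(2×2,500×170/7.2000) = 343.59  (< 1,810, feasible at tier 1)
EOQ₂ = √(2×2,500×170/6.8424) = 352.46  (< 1,810 → use Q = 1,810 at tier-2 price)
TC(tier 1 (EOQ₁), Q≈343.6) = $77,473.86
TC(tier 2, Q≈1,810.0) = $77,702.18
Minimum at tier 1 (EOQ₁): $77,473.86

$77,473.86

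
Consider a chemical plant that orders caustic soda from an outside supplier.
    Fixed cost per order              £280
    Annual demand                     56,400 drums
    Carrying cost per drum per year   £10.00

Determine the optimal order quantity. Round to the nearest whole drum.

Q* = √(2·D·S / H) = √(2·56,400·280 / 10) = √3,158,400.0 ≈ 1,777.19

1,777 drums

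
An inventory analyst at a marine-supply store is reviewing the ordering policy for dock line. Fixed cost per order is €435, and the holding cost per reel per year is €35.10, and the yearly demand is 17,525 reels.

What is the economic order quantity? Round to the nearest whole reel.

659 reels

2DS/H = 2·17,525·435/35.1 = 434,380.34
EOQ = √434,380.34 ≈ 659.08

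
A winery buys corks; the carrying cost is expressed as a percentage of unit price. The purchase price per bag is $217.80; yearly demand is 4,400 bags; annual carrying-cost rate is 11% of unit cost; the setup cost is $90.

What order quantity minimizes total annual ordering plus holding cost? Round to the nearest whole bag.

182 bags

Carrying cost H = $217.8 × 11% = $23.9580/bag/yr
Q* = √(2·D·S / H) = √(2·4,400·90 / 23.958) = √33,057.9 ≈ 181.82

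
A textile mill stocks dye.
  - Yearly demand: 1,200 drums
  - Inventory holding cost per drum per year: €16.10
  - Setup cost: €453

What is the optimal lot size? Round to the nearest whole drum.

260 drums

Q* = √(2·D·S / H) = √(2·1,200·453 / 16.1) = √67,528.0 ≈ 259.86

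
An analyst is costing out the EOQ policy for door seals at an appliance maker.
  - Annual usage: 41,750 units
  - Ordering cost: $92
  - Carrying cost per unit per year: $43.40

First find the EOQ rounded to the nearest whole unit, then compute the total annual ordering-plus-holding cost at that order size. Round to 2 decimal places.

$18,259.22

2DS/H = 2·41,750·92/43.4 = 177,004.61
EOQ = √177,004.61 ≈ 420.72 → Q = 421 units
Ordering: D/Q × S = 41,750/421 × $92 = $9,123.52
Holding:  Q/2 × H = 421/2 × $43.4 = $9,135.70
Total = $9,123.52 + $9,135.70 = $18,259.22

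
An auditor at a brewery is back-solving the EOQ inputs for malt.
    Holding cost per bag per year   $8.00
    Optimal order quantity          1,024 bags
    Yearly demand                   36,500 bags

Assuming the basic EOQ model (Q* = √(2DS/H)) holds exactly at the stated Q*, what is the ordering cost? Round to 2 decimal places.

EOQ relation: Q² = 2DS/H, so rearrange for the unknown.
S = Q²H / (2D) = 1,024² × 8 / (2 × 36,500) = 114.9124

$114.91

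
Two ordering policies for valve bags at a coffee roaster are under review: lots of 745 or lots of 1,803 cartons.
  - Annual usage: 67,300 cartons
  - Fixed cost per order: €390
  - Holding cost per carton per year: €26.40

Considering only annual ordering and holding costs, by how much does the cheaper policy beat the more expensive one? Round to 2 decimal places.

€6,707.87

For each Q, cost = (D/Q)·S + (Q/2)·H.
TC(745) = (67,300/745)×390 + (745/2)×26.4 = €45,064.87
TC(1,803) = (67,300/1,803)×390 + (1,803/2)×26.4 = €38,357.00
Cheaper: Q = 1,803.  Difference = €6,707.87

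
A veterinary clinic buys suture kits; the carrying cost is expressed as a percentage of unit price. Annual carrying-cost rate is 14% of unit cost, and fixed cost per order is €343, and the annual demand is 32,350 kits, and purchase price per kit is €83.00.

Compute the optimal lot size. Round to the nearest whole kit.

Carrying cost H = €83 × 14% = €11.6200/kit/yr
2DS/H = 2·32,350·343/11.62 = 1,909,819.28
EOQ = √1,909,819.28 ≈ 1,381.96

1,382 kits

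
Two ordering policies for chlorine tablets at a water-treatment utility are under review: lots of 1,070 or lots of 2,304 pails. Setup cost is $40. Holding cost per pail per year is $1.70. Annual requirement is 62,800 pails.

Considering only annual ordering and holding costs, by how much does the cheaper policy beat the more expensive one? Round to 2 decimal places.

For each Q, cost = (D/Q)·S + (Q/2)·H.
TC(1,070) = (62,800/1,070)×40 + (1,070/2)×1.7 = $3,257.16
TC(2,304) = (62,800/2,304)×40 + (2,304/2)×1.7 = $3,048.68
Lots of 2,304 are cheaper by $208.49.

$208.49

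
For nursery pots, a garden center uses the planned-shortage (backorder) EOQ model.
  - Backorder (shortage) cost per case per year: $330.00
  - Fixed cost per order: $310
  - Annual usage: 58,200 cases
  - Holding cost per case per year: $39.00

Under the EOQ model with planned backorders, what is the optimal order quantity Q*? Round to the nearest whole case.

1,017 cases

Basic EOQ = √(2·58,200·310/39) = 961.889
Backorder adjustment √((H+b)/b) = √((39+330)/330) = 1.0574
Q* = 961.889 × 1.0574 ≈ 1,017.14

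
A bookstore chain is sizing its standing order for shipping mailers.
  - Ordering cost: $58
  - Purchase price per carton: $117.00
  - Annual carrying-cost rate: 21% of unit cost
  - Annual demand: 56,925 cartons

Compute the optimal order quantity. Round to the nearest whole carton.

518 cartons

Carrying cost H = $117 × 21% = $24.5700/carton/yr
Optimal lot size Q* = (2 × 56,925 × $58 / $24.57)^½ ≈ 518.42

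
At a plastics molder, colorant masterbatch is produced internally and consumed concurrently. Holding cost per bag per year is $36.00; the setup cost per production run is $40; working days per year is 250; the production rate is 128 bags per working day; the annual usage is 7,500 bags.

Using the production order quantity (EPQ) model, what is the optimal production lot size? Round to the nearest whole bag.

d = 7,500/250 = 30.0000 bags/day;  effective holding cost H(1 − d/p) = 36·(1 − 30.0000/128) = 27.56250
Q* = √(2DS / H_eff) = √(2·7,500·40 / 27.56250) ≈ 147.54

148 bags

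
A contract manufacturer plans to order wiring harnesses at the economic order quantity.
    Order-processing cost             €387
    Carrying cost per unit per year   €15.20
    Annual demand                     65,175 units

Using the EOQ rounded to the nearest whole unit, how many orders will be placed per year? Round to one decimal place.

Q* = √(2·D·S / H) = √(2·65,175·387 / 15.2) = √3,318,779.6 ≈ 1,821.75 → Q = 1,822
Orders per year = D/Q = 65,175 / 1,822 = 35.771

35.8 orders per year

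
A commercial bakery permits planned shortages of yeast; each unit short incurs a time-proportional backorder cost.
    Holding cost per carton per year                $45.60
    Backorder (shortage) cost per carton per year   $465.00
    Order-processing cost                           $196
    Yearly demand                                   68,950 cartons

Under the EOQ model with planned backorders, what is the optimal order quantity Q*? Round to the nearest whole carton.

807 cartons

Basic EOQ = √(2·68,950·196/45.6) = 769.888
Backorder adjustment √((H+b)/b) = √((45.6+465)/465) = 1.0479
Q* = 769.888 × 1.0479 ≈ 806.76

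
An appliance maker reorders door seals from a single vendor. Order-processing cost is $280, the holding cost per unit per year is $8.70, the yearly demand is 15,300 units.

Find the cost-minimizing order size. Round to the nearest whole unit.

EOQ = √(2DS/H) = √(2 × 15,300 × 280 / 8.7)
    = √(984,827.59) ≈ 992.38

992 units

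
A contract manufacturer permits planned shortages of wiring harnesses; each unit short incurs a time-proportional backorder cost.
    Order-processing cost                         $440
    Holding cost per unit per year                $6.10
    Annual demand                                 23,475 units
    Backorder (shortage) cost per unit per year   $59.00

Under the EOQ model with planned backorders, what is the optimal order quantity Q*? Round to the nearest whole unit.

Basic EOQ = √(2·23,475·440/6.1) = 1,840.260
Backorder adjustment √((H+b)/b) = √((6.1+59)/59) = 1.0504
Q* = 1,840.260 × 1.0504 ≈ 1,933.05

1,933 units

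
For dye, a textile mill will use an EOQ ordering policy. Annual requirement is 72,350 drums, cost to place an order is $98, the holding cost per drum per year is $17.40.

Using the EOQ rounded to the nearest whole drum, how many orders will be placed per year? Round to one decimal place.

80.1 orders per year

2DS/H = 2·72,350·98/17.4 = 814,977.01
EOQ = √814,977.01 ≈ 902.76 → Q = 903
Orders per year = D/Q = 72,350 / 903 = 80.122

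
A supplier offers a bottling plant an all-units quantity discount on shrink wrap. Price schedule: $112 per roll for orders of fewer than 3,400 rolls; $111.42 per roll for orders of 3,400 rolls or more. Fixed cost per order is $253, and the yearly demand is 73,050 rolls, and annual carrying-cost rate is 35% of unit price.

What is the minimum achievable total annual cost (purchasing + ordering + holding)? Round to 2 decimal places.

H₁ = 35%×$112 = $39.2000;  H₂ = 35%×$111.42 = $38.9970
EOQ₁ = √(2×73,050×253/39.2000) = 971.05  (< 3,400, feasible at tier 1)
EOQ₂ = √(2×73,050×253/38.9970) = 973.58  (< 3,400 → use Q = 3,400 at tier-2 price)
TC(tier 1 (EOQ₁), Q≈971.1) = $8,219,665.23
TC(tier 2, Q≈3,400.0) = $8,210,961.68
Minimum at tier 2: $8,210,961.68

$8,210,961.68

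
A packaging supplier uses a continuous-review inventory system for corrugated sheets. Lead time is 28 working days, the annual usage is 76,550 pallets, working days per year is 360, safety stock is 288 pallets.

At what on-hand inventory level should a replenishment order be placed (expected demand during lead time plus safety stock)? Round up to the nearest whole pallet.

Daily demand d = 76,550 / 360 = 212.639 pallets/day
Demand during lead time = 212.639 × 28 = 5,953.89
Reorder point = 5,953.89 + 288 = 6,241.89 → round up

6,242 pallets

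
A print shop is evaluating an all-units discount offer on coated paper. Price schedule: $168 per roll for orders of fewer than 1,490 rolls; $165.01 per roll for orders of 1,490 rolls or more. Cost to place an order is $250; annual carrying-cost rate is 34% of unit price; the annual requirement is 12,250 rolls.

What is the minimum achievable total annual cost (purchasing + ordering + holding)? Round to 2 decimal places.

H₁ = 34%×$168 = $57.1200;  H₂ = 34%×$165.01 = $56.1034
EOQ₁ = √(2×12,250×250/57.1200) = 327.46  (< 1,490, feasible at tier 1)
EOQ₂ = √(2×12,250×250/56.1034) = 330.41  (< 1,490 → use Q = 1,490 at tier-2 price)
TC(tier 1 (EOQ₁), Q≈327.5) = $2,076,704.54
TC(tier 2, Q≈1,490.0) = $2,065,224.90
Minimum at tier 2: $2,065,224.90

$2,065,224.90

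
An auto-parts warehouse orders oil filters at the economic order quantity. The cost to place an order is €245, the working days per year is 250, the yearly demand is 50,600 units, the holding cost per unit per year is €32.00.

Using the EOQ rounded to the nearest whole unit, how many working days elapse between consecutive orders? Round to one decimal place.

4.3 days

Optimal lot size Q* = (2 × 50,600 × €245 / €32)^½ ≈ 880.23 → Q = 880 units
Days between orders = 250 / (D/Q) = 250 / 57.500 ≈ 4.348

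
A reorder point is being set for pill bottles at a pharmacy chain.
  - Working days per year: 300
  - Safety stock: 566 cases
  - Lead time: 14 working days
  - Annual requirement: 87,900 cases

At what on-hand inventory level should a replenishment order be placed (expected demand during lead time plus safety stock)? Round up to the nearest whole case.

Daily demand d = 87,900 / 300 = 293.000 cases/day
Demand during lead time = 293.000 × 14 = 4,102.00
Reorder point = 4,102.00 + 566 = 4,668.00 → round up

4,668 cases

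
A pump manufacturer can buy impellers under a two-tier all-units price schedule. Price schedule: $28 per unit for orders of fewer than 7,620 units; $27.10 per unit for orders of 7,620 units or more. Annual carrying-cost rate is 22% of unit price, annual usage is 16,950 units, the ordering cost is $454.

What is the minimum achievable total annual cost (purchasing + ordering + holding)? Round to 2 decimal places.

$483,070.10

H₁ = 22%×$28 = $6.1600;  H₂ = 22%×$27.10 = $5.9620
EOQ₁ = √(2×16,950×454/6.1600) = 1,580.66  (< 7,620, feasible at tier 1)
EOQ₂ = √(2×16,950×454/5.9620) = 1,606.69  (< 7,620 → use Q = 7,620 at tier-2 price)
TC(tier 1 (EOQ₁), Q≈1,580.7) = $484,336.84
TC(tier 2, Q≈7,620.0) = $483,070.10
Minimum at tier 2: $483,070.10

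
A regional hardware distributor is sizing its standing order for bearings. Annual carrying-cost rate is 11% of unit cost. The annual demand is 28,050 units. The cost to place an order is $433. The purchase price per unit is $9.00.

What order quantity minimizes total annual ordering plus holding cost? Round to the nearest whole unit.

Holding cost per unit per year: H = 11% × $9 = $0.9900
EOQ = √(2DS/H) = √(2 × 28,050 × 433 / 0.99)
    = √(24,536,666.67) ≈ 4,953.45

4,953 units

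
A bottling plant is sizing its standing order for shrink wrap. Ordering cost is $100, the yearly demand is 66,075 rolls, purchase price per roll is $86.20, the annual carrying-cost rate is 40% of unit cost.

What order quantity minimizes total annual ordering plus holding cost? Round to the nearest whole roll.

Carrying cost H = $86.2 × 40% = $34.4800/roll/yr
Q* = √(2·D·S / H) = √(2·66,075·100 / 34.48) = √383,265.7 ≈ 619.08

619 rolls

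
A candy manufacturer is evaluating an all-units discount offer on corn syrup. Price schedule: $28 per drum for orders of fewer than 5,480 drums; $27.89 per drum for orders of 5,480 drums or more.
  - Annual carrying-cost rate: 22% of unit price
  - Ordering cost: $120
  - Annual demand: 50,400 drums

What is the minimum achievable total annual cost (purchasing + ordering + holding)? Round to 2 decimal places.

H₁ = 22%×$28 = $6.1600;  H₂ = 22%×$27.89 = $6.1358
EOQ₁ = √(2×50,400×120/6.1600) = 1,401.30  (< 5,480, feasible at tier 1)
EOQ₂ = √(2×50,400×120/6.1358) = 1,404.06  (< 5,480 → use Q = 5,480 at tier-2 price)
TC(tier 1 (EOQ₁), Q≈1,401.3) = $1,419,832.00
TC(tier 2, Q≈5,480.0) = $1,423,571.74
Minimum at tier 1 (EOQ₁): $1,419,832.00

$1,419,832.00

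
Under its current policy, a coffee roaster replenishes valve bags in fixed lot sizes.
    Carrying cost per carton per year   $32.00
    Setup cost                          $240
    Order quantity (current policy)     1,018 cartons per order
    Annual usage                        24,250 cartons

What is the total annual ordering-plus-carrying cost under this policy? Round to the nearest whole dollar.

$22,005

Orders/yr = 24,250/1,018 = 23.821; ordering cost = 23.821 × $240 = $5,717.09
Average inventory = 1,018/2 = 509; holding cost = 509 × $32 = $16,288.00
Total = $5,717.09 + $16,288.00 = $22,005.09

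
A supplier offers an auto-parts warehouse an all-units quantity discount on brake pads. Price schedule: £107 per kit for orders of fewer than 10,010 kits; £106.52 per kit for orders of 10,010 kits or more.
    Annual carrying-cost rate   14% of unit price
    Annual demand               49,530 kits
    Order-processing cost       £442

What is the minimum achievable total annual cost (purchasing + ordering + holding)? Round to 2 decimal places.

H₁ = 14%×£107 = £14.9800;  H₂ = 14%×£106.52 = £14.9128
EOQ₁ = √(2×49,530×442/14.9800) = 1,709.64  (< 10,010, feasible at tier 1)
EOQ₂ = √(2×49,530×442/14.9128) = 1,713.49  (< 10,010 → use Q = 10,010 at tier-2 price)
TC(tier 1 (EOQ₁), Q≈1,709.6) = £5,325,320.39
TC(tier 2, Q≈10,010.0) = £5,352,761.20
Minimum at tier 1 (EOQ₁): £5,325,320.39

£5,325,320.39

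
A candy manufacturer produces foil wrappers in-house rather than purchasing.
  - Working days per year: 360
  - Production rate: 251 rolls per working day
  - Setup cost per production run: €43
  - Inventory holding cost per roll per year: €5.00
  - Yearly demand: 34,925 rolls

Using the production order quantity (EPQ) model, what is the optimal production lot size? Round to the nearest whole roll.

990 rolls

d = 34,925/360 = 97.0139 rolls/day;  effective holding cost H(1 − d/p) = 5·(1 − 97.0139/251) = 3.06745
Q* = √(2DS / H_eff) = √(2·34,925·43 / 3.06745) ≈ 989.53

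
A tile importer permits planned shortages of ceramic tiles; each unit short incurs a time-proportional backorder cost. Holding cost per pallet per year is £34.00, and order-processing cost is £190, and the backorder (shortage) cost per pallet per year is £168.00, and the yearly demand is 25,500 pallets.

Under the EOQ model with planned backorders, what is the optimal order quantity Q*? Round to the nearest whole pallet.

Q* = √(2DS/H) · √((H + b)/b)
   = √(2 × 25,500 × 190 / 34) · √((34 + 168) / 168)
   = 533.854 × 1.0965 ≈ 585.39

585 pallets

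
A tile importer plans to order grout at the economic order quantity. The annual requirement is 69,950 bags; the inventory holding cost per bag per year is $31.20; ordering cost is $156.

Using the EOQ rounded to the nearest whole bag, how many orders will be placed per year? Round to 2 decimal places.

83.67 orders per year

2DS/H = 2·69,950·156/31.2 = 699,500.00
EOQ = √699,500.00 ≈ 836.36 → Q = 836
Orders per year = D/Q = 69,950 / 836 = 83.672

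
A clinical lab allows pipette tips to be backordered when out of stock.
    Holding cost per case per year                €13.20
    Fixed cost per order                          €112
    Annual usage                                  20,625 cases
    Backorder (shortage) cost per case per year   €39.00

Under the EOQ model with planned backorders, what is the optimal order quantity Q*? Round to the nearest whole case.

684 cases

Q* = √(2DS/H) · √((H + b)/b)
   = √(2 × 20,625 × 112 / 13.2) · √((13.2 + 39) / 39)
   = 591.608 × 1.1569 ≈ 684.44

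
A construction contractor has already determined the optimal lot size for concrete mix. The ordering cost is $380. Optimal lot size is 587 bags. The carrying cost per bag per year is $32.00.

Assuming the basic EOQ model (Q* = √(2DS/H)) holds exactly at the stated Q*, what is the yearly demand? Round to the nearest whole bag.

Since Q* = (2DS/H)^½, squaring gives Q*²·H = 2DS.
D = Q²H / (2S) = 587² × 32 / (2 × 380) = 14,508.17

14,508 bags per year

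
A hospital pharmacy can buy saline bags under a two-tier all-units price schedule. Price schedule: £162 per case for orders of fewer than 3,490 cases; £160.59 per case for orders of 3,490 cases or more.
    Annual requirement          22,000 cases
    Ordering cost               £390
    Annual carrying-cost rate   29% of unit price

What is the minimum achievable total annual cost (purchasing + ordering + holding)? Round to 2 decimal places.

£3,592,393.25

H₁ = 29%×£162 = £46.9800;  H₂ = 29%×£160.59 = £46.5711
EOQ₁ = √(2×22,000×390/46.9800) = 604.37  (< 3,490, feasible at tier 1)
EOQ₂ = √(2×22,000×390/46.5711) = 607.02  (< 3,490 → use Q = 3,490 at tier-2 price)
TC(tier 1 (EOQ₁), Q≈604.4) = £3,592,393.25
TC(tier 2, Q≈3,490.0) = £3,616,705.02
Minimum at tier 1 (EOQ₁): £3,592,393.25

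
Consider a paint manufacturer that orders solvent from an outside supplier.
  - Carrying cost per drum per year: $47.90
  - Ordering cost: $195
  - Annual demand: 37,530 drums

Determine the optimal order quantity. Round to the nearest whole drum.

EOQ = √(2DS/H) = √(2 × 37,530 × 195 / 47.9)
    = √(305,567.85) ≈ 552.78

553 drums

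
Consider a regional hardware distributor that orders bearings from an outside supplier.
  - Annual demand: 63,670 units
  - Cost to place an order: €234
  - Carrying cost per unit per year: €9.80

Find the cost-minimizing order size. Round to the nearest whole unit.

Optimal lot size Q* = (2 × 63,670 × €234 / €9.8)^½ ≈ 1,743.72

1,744 units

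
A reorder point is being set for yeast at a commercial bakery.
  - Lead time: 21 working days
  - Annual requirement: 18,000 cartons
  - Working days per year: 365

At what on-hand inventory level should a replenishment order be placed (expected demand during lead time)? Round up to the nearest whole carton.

1,036 cartons

Daily demand d = 18,000 / 365 = 49.315 cartons/day
Demand during lead time = 49.315 × 21 = 1,035.62
Reorder point = 1,035.62 → round up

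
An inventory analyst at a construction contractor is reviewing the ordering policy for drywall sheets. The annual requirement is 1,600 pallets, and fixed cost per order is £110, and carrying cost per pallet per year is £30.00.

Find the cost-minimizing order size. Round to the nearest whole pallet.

108 pallets

Optimal lot size Q* = (2 × 1,600 × £110 / £30)^½ ≈ 108.32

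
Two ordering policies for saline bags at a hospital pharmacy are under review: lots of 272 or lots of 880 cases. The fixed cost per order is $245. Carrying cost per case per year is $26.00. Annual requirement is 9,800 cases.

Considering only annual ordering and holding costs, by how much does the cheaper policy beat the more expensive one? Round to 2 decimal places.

$1,805.20

For each Q, cost = (D/Q)·S + (Q/2)·H.
TC(272) = (9,800/272)×245 + (272/2)×26 = $12,363.21
TC(880) = (9,800/880)×245 + (880/2)×26 = $14,168.41
Cheaper: Q = 272.  Difference = $1,805.20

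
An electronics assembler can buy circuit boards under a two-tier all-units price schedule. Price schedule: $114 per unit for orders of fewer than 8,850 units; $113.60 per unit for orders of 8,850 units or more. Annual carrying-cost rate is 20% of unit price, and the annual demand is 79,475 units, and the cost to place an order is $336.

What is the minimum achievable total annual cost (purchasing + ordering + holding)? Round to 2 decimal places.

H₁ = 20%×$114 = $22.8000;  H₂ = 20%×$113.60 = $22.7200
EOQ₁ = √(2×79,475×336/22.8000) = 1,530.50  (< 8,850, feasible at tier 1)
EOQ₂ = √(2×79,475×336/22.7200) = 1,533.19  (< 8,850 → use Q = 8,850 at tier-2 price)
TC(tier 1 (EOQ₁), Q≈1,530.5) = $9,095,045.33
TC(tier 2, Q≈8,850.0) = $9,131,913.36
Minimum at tier 1 (EOQ₁): $9,095,045.33

$9,095,045.33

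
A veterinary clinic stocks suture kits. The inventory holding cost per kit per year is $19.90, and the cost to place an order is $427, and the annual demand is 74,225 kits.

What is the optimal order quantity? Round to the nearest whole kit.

Optimal lot size Q* = (2 × 74,225 × $427 / $19.9)^½ ≈ 1,784.75

1,785 kits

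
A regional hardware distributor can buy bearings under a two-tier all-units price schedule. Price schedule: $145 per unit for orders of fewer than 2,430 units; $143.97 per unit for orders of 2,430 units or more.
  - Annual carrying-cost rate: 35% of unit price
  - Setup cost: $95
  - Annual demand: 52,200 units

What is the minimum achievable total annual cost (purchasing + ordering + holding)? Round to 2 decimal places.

$7,578,497.98

H₁ = 35%×$145 = $50.7500;  H₂ = 35%×$143.97 = $50.3895
EOQ₁ = √(2×52,200×95/50.7500) = 442.07  (< 2,430, feasible at tier 1)
EOQ₂ = √(2×52,200×95/50.3895) = 443.65  (< 2,430 → use Q = 2,430 at tier-2 price)
TC(tier 1 (EOQ₁), Q≈442.1) = $7,591,435.21
TC(tier 2, Q≈2,430.0) = $7,578,497.98
Minimum at tier 2: $7,578,497.98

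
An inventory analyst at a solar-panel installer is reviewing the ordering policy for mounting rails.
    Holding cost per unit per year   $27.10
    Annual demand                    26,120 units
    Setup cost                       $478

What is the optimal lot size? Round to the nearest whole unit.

960 units

EOQ = √(2DS/H) = √(2 × 26,120 × 478 / 27.1)
    = √(921,428.78) ≈ 959.91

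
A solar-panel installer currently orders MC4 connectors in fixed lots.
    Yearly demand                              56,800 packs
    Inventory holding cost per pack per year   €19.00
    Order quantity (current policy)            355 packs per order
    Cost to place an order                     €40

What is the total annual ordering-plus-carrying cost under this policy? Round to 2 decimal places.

€9,772.50

Ordering: D/Q × S = 56,800/355 × €40 = €6,400.00
Holding:  Q/2 × H = 355/2 × €19 = €3,372.50
Total = €6,400.00 + €3,372.50 = €9,772.50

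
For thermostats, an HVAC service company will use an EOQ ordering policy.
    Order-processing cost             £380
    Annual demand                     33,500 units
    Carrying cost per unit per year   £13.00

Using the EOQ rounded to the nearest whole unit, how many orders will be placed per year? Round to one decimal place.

Q* = √(2·D·S / H) = √(2·33,500·380 / 13) = √1,958,461.5 ≈ 1,399.45 → Q = 1,399
Orders per year = D/Q = 33,500 / 1,399 = 23.946

23.9 orders per year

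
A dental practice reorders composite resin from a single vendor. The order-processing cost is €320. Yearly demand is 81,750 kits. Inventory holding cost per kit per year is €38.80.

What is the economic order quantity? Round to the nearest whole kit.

EOQ = √(2DS/H) = √(2 × 81,750 × 320 / 38.8)
    = √(1,348,453.61) ≈ 1,161.23

1,161 kits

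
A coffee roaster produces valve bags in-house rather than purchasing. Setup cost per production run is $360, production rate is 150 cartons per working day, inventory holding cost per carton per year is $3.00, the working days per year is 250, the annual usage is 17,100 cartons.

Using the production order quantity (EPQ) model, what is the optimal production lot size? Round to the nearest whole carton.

2,747 cartons

Daily demand d = 17,100/250 = 68.400; p = 150; 1 − d/p = 0.54400
EPQ = √(2DS / (H(1 − d/p)))
    = √(2 × 17,100 × 360 / (3 × 0.54400)) ≈ 2,746.66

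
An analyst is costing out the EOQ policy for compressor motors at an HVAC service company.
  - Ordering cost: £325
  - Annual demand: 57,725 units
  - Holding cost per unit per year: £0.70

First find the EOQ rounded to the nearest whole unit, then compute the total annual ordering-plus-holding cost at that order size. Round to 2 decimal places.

Q* = √(2·D·S / H) = √(2·57,725·325 / 0.7) = √53,601,785.7 ≈ 7,321.32 → Q = 7,321 units
Orders/yr = 57,725/7,321 = 7.885; ordering cost = 7.885 × £325 = £2,562.58
Average inventory = 7,321/2 = 3660.5; holding cost = 3660.5 × £0.7 = £2,562.35
Total = £2,562.58 + £2,562.35 = £5,124.93

£5,124.93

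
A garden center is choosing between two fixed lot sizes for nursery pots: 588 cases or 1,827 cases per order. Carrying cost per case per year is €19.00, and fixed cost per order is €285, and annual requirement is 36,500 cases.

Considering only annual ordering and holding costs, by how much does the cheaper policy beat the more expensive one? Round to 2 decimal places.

€227.07

Annual cost at Q: ordering D·S/Q plus holding Q·H/2.
TC(588) = (36,500/588)×285 + (588/2)×19 = €23,277.33
TC(1,827) = (36,500/1,827)×285 + (1,827/2)×19 = €23,050.26
|ΔTC| = |€23,277.33 − €23,050.26| = €227.07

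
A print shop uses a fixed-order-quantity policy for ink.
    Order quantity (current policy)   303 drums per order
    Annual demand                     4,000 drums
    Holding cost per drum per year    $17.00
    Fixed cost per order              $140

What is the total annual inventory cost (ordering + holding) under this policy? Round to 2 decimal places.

Ordering: D/Q × S = 4,000/303 × $140 = $1,848.18
Holding:  Q/2 × H = 303/2 × $17 = $2,575.50
Total = $1,848.18 + $2,575.50 = $4,423.68

$4,423.68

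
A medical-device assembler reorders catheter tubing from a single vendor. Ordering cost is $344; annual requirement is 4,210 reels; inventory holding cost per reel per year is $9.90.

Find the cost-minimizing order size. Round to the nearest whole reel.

EOQ = √(2DS/H) = √(2 × 4,210 × 344 / 9.9)
    = √(292,573.74) ≈ 540.90

541 reels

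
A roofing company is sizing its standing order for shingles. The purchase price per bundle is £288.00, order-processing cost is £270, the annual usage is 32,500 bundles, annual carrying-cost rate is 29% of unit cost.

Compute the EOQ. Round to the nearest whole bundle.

458 bundles

Holding cost per bundle per year: H = 29% × £288 = £83.5200
Q* = √(2·D·S / H) = √(2·32,500·270 / 83.52) = √210,129.3 ≈ 458.40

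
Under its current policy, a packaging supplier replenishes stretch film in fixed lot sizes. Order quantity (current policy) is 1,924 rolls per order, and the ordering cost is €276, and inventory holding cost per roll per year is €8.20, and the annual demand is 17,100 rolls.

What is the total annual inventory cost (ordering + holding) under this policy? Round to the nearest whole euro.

€10,341

Annual ordering cost = (D/Q)·S = (17,100/1,924) × 276 = €2,453.01
Annual holding cost  = (Q/2)·H = (1,924/2) × 8.2 = €7,888.40
Total = €2,453.01 + €7,888.40 = €10,341.41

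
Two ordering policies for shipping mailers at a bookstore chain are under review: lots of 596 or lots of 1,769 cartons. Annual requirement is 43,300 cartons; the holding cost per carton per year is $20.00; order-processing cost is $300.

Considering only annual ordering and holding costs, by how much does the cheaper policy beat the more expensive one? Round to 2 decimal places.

$2,722.17

TC(Q) = (D/Q)S + (Q/2)H
TC(596) = (43,300/596)×300 + (596/2)×20 = $27,755.30
TC(1,769) = (43,300/1,769)×300 + (1,769/2)×20 = $25,033.13
Cheaper: Q = 1,769.  Difference = $2,722.17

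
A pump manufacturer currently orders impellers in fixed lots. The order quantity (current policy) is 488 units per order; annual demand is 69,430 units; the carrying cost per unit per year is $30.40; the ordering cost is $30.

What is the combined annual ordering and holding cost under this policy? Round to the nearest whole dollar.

$11,686

Orders/yr = 69,430/488 = 142.275; ordering cost = 142.275 × $30 = $4,268.24
Average inventory = 488/2 = 244; holding cost = 244 × $30.4 = $7,417.60
Total = $4,268.24 + $7,417.60 = $11,685.84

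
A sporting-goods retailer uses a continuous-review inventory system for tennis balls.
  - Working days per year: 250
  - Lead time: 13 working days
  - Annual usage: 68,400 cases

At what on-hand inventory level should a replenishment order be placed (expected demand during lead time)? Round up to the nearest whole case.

Daily demand d = 68,400 / 250 = 273.600 cases/day
Demand during lead time = 273.600 × 13 = 3,556.80
Reorder point = 3,556.80 → round up

3,557 cases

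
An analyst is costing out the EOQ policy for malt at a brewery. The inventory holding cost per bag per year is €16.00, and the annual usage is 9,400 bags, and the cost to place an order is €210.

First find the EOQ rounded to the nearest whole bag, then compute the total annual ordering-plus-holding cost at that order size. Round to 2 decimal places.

Q* = √(2·D·S / H) = √(2·9,400·210 / 16) = √246,750.0 ≈ 496.74 → Q = 497 bags
Annual ordering cost = (D/Q)·S = (9,400/497) × 210 = €3,971.83
Annual holding cost  = (Q/2)·H = (497/2) × 16 = €3,976.00
Total = €3,971.83 + €3,976.00 = €7,947.83

€7,947.83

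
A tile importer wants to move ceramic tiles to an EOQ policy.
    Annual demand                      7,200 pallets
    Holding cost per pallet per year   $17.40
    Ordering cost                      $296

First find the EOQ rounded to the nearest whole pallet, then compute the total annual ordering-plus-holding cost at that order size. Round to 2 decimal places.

Q* = √(2·D·S / H) = √(2·7,200·296 / 17.4) = √244,965.5 ≈ 494.94 → Q = 495 pallets
Ordering: D/Q × S = 7,200/495 × $296 = $4,305.45
Holding:  Q/2 × H = 495/2 × $17.4 = $4,306.50
Total = $4,305.45 + $4,306.50 = $8,611.95

$8,611.95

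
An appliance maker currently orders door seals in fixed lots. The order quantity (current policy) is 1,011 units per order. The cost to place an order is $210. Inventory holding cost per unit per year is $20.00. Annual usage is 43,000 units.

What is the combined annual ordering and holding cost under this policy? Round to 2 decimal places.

$19,041.75

Annual ordering cost = (D/Q)·S = (43,000/1,011) × 210 = $8,931.75
Annual holding cost  = (Q/2)·H = (1,011/2) × 20 = $10,110.00
Total = $8,931.75 + $10,110.00 = $19,041.75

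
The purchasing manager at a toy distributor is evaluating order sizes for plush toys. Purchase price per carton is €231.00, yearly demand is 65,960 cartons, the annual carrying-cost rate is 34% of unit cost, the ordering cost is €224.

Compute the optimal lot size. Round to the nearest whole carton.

H = i·C = 0.34 × €231 = €78.5400 per carton-year
2DS/H = 2·65,960·224/78.54 = 376,242.42
EOQ = √376,242.42 ≈ 613.39

613 cartons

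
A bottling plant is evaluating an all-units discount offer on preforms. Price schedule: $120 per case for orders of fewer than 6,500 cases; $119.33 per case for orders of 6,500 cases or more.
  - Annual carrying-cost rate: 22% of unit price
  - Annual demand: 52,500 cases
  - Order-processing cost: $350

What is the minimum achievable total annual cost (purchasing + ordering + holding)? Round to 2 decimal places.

$6,331,148.03

H₁ = 22%×$120 = $26.4000;  H₂ = 22%×$119.33 = $26.2526
EOQ₁ = √(2×52,500×350/26.4000) = 1,179.85  (< 6,500, feasible at tier 1)
EOQ₂ = √(2×52,500×350/26.2526) = 1,183.16  (< 6,500 → use Q = 6,500 at tier-2 price)
TC(tier 1 (EOQ₁), Q≈1,179.8) = $6,331,148.03
TC(tier 2, Q≈6,500.0) = $6,352,972.87
Minimum at tier 1 (EOQ₁): $6,331,148.03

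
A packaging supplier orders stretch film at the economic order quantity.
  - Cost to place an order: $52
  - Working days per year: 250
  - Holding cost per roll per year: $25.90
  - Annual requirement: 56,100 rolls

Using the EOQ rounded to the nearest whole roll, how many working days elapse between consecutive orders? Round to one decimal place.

2DS/H = 2·56,100·52/25.9 = 225,266.41
EOQ = √225,266.41 ≈ 474.62 → Q = 475 rolls
Days between orders = 250 / (D/Q) = 250 / 118.105 ≈ 2.117

2.1 days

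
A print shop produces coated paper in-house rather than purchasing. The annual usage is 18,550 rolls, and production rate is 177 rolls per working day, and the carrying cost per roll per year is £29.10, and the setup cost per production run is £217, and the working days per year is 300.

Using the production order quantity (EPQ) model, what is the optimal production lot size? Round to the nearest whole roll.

652 rolls

d = 18,550/300 = 61.8333 rolls/day;  effective holding cost H(1 − d/p) = 29.1·(1 − 61.8333/177) = 18.93418
Q* = √(2DS / H_eff) = √(2·18,550·217 / 18.93418) ≈ 652.07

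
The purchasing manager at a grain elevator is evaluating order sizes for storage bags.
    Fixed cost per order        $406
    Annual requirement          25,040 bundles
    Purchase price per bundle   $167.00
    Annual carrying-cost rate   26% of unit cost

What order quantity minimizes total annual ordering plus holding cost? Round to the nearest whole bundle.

Carrying cost H = $167 × 26% = $43.4200/bundle/yr
Q* = √(2·D·S / H) = √(2·25,040·406 / 43.42) = √468,274.5 ≈ 684.31

684 bundles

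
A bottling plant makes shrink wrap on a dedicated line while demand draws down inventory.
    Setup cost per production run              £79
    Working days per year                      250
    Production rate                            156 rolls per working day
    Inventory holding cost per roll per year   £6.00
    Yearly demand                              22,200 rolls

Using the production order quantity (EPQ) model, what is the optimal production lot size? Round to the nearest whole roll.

d = 22,200/250 = 88.8000 rolls/day;  effective holding cost H(1 − d/p) = 6·(1 − 88.8000/156) = 2.58462
Q* = √(2DS / H_eff) = √(2·22,200·79 / 2.58462) ≈ 1,164.95

1,165 rolls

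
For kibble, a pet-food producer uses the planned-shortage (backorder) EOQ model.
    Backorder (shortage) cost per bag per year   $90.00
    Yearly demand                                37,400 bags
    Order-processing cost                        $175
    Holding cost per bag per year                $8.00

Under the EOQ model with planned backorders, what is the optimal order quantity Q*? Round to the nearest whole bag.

1,335 bags

Basic EOQ = √(2·37,400·175/8) = 1,279.160
Backorder adjustment √((H+b)/b) = √((8+90)/90) = 1.0435
Q* = 1,279.160 × 1.0435 ≈ 1,334.80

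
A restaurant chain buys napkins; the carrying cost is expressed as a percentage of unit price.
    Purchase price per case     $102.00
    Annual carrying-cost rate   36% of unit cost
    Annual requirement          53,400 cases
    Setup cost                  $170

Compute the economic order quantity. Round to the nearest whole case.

Holding cost per case per year: H = 36% × $102 = $36.7200
Optimal lot size Q* = (2 × 53,400 × $170 / $36.72)^½ ≈ 703.17

703 cases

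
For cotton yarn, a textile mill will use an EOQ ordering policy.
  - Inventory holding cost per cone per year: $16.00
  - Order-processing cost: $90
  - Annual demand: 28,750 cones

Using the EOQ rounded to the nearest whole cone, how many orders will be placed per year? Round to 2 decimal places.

2DS/H = 2·28,750·90/16 = 323,437.50
EOQ = √323,437.50 ≈ 568.72 → Q = 569
Orders per year = D/Q = 28,750 / 569 = 50.527

50.53 orders per year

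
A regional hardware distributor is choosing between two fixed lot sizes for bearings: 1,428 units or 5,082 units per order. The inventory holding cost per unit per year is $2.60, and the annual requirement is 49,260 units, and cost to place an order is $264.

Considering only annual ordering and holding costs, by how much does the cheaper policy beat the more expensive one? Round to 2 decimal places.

For each Q, cost = (D/Q)·S + (Q/2)·H.
TC(1,428) = (49,260/1,428)×264 + (1,428/2)×2.6 = $10,963.29
TC(5,082) = (49,260/5,082)×264 + (5,082/2)×2.6 = $9,165.56
Lots of 5,082 are cheaper by $1,797.73.

$1,797.73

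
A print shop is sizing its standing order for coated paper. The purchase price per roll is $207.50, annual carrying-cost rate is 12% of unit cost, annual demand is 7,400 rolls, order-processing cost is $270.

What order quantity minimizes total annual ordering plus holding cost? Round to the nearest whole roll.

Carrying cost H = $207.5 × 12% = $24.9000/roll/yr
EOQ = √(2DS/H) = √(2 × 7,400 × 270 / 24.9)
    = √(160,481.93) ≈ 400.60

401 rolls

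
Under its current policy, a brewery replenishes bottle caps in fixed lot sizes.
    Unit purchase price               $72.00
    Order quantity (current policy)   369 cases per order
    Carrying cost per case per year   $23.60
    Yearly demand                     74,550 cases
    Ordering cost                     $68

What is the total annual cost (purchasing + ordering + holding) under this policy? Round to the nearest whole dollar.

$5,385,692

Annual ordering cost = (D/Q)·S = (74,550/369) × 68 = $13,738.21
Annual holding cost  = (Q/2)·H = (369/2) × 23.6 = $4,354.20
Purchase cost = D·C = 74,550 × 72 = $5,367,600.00
Total = $13,738.21 + $4,354.20 + $5,367,600.00 = $5,385,692.41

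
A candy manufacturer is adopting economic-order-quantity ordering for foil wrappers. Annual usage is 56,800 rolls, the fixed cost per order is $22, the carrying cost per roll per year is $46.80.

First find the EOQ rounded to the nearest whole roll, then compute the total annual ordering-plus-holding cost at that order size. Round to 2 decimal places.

Q* = √(2·D·S / H) = √(2·56,800·22 / 46.8) = √53,401.7 ≈ 231.09 → Q = 231 rolls
Annual ordering cost = (D/Q)·S = (56,800/231) × 22 = $5,409.52
Annual holding cost  = (Q/2)·H = (231/2) × 46.8 = $5,405.40
Total = $5,409.52 + $5,405.40 = $10,814.92

$10,814.92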